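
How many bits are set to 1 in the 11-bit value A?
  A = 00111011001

00111011001
1-bits at positions (from bit 0 = LSB): 0, 3, 4, 6, 7, 8
Count = 6

Answer: 6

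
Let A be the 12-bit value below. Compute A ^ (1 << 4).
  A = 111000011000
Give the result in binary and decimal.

Mask = 1 << 4 = 000000010000
Bit 4 of A is 1; XOR with the mask flips it to 0.
  111000011000
^ 000000010000
--------------
  111000001000

Answer: 111000001000 (3592)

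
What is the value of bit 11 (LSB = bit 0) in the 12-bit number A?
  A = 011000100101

Bit 11 is the 12th from the right.
  011000100101
  ^
That bit is 0.

Answer: 0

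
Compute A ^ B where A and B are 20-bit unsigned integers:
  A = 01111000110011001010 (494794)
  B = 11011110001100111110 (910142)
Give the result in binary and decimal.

Apply ^ to each column (1 where bits differ):
  01111000110011001010
^ 11011110001100111110
----------------------
  10100110111111110100

Answer: 10100110111111110100 (684020)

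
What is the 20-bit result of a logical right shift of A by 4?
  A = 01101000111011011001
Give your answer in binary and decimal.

Logical shift right by 4: drop the bottom 4 bit(s), prepend 4 zero(s) on the left.
  01101000111011011001  ->  keep [0110100011101101], discard [1001], prepend 0000
= 00000110100011101101

Answer: 00000110100011101101 (26861)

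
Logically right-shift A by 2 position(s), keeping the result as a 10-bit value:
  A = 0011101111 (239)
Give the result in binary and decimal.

Logical shift right by 2: drop the bottom 2 bit(s), prepend 2 zero(s) on the left.
  0011101111  ->  keep [00111011], discard [11], prepend 00
= 0000111011

Answer: 0000111011 (59)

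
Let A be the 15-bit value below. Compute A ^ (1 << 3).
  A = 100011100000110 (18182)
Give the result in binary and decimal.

Mask = 1 << 3 = 000000000001000
Bit 3 of A is 0; XOR with the mask flips it to 1.
  100011100000110
^ 000000000001000
-----------------
  100011100001110

Answer: 100011100001110 (18190)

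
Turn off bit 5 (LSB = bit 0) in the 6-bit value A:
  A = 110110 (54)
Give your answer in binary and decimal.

Mask = ~(1 << 5) = 011111
Bit 5 of A is 1, so AND-ing with the mask clears it to 0.
  110110
& 011111
--------
  010110

Answer: 010110 (22)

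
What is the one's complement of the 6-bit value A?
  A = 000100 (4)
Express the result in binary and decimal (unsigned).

Flip each bit (0->1, 1->0):
  000100
  111011

Answer: 111011 (59)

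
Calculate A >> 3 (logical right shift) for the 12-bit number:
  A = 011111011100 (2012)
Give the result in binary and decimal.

Logical shift right by 3: drop the bottom 3 bit(s), prepend 3 zero(s) on the left.
  011111011100  ->  keep [011111011], discard [100], prepend 000
= 000011111011

Answer: 000011111011 (251)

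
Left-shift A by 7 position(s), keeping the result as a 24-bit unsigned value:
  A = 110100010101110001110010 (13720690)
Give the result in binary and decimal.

Shift left by 7: drop the top 7 bit(s), append 7 zero(s) on the right.
  110100010101110001110010  ->  discard [1101000], keep [10101110001110010], append 0000000
= 101011100011100100000000

Answer: 101011100011100100000000 (11417856)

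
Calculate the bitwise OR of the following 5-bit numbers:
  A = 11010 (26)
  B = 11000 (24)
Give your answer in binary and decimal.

Apply | to each column (1 where either bit is 1):
  11010
| 11000
-------
  11010

Answer: 11010 (26)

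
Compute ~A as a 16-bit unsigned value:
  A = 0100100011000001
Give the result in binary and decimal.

Flip each bit (0->1, 1->0):
  0100100011000001
  1011011100111110

Answer: 1011011100111110 (46910)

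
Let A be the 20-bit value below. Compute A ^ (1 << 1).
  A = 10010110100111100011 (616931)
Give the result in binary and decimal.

Mask = 1 << 1 = 00000000000000000010
Bit 1 of A is 1; XOR with the mask flips it to 0.
  10010110100111100011
^ 00000000000000000010
----------------------
  10010110100111100001

Answer: 10010110100111100001 (616929)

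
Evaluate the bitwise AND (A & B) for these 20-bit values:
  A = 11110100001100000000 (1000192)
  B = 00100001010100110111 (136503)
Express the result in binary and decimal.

Apply & to each column (1 only where both bits are 1):
  11110100001100000000
& 00100001010100110111
----------------------
  00100000000100000000

Answer: 00100000000100000000 (131328)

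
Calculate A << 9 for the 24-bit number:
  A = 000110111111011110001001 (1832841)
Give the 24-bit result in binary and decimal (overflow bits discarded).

Shift left by 9: drop the top 9 bit(s), append 9 zero(s) on the right.
  000110111111011110001001  ->  discard [000110111], keep [111011110001001], append 000000000
= 111011110001001000000000

Answer: 111011110001001000000000 (15667712)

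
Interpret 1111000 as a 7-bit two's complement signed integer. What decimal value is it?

MSB is 1, so the value is negative. Find the magnitude:
1. Invert bits:  0000111
2. Add 1:        0001000  = 8
3. Apply sign:   -8

Answer: -8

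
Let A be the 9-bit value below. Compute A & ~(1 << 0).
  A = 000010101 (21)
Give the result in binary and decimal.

Mask = ~(1 << 0) = 111111110
Bit 0 of A is 1, so AND-ing with the mask clears it to 0.
  000010101
& 111111110
-----------
  000010100

Answer: 000010100 (20)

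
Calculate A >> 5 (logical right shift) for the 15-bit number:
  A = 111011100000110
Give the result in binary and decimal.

Logical shift right by 5: drop the bottom 5 bit(s), prepend 5 zero(s) on the left.
  111011100000110  ->  keep [1110111000], discard [00110], prepend 00000
= 000001110111000

Answer: 000001110111000 (952)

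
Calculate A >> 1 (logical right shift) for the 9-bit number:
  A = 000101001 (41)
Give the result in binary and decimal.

Logical shift right by 1: drop the bottom 1 bit(s), prepend 1 zero(s) on the left.
  000101001  ->  keep [00010100], discard [1], prepend 0
= 000010100

Answer: 000010100 (20)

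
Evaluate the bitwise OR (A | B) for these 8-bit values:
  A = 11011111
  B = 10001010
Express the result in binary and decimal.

Apply | to each column (1 where either bit is 1):
  11011111
| 10001010
----------
  11011111

Answer: 11011111 (223)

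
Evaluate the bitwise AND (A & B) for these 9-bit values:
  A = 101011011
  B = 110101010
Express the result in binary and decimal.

Apply & to each column (1 only where both bits are 1):
  101011011
& 110101010
-----------
  100001010

Answer: 100001010 (266)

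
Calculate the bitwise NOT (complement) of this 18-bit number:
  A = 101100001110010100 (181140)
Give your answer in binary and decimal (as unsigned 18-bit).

Flip each bit (0->1, 1->0):
  101100001110010100
  010011110001101011

Answer: 010011110001101011 (81003)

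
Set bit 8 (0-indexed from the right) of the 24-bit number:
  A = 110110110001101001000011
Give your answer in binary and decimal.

Mask = 1 << 8 = 000000000000000100000000
Bit 8 of A is 0, so OR-ing with the mask flips it to 1.
  110110110001101001000011
| 000000000000000100000000
--------------------------
  110110110001101101000011

Answer: 110110110001101101000011 (14359363)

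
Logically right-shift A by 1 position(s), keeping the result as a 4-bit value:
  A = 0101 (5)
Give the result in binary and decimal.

Logical shift right by 1: drop the bottom 1 bit(s), prepend 1 zero(s) on the left.
  0101  ->  keep [010], discard [1], prepend 0
= 0010

Answer: 0010 (2)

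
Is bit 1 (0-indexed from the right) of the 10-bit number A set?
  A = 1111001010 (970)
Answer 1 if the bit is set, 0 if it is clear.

Bit 1 is the 2nd from the right.
  1111001010
          ^
That bit is 1.

Answer: 1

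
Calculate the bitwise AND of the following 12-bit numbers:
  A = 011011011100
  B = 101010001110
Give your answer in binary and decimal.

Apply & to each column (1 only where both bits are 1):
  011011011100
& 101010001110
--------------
  001010001100

Answer: 001010001100 (652)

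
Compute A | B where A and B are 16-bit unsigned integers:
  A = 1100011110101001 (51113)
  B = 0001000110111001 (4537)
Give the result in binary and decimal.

Apply | to each column (1 where either bit is 1):
  1100011110101001
| 0001000110111001
------------------
  1101011110111001

Answer: 1101011110111001 (55225)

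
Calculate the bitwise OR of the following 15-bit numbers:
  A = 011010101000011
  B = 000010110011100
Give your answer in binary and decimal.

Apply | to each column (1 where either bit is 1):
  011010101000011
| 000010110011100
-----------------
  011010111011111

Answer: 011010111011111 (13791)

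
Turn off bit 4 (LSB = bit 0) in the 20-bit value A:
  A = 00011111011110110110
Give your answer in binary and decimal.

Mask = ~(1 << 4) = 11111111111111101111
Bit 4 of A is 1, so AND-ing with the mask clears it to 0.
  00011111011110110110
& 11111111111111101111
----------------------
  00011111011110100110

Answer: 00011111011110100110 (128934)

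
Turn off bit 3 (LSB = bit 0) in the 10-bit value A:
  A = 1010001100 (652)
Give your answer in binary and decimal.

Mask = ~(1 << 3) = 1111110111
Bit 3 of A is 1, so AND-ing with the mask clears it to 0.
  1010001100
& 1111110111
------------
  1010000100

Answer: 1010000100 (644)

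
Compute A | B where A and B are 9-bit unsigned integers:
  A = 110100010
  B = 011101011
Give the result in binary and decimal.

Apply | to each column (1 where either bit is 1):
  110100010
| 011101011
-----------
  111101011

Answer: 111101011 (491)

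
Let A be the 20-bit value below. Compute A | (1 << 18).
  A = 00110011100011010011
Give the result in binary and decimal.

Mask = 1 << 18 = 01000000000000000000
Bit 18 of A is 0, so OR-ing with the mask flips it to 1.
  00110011100011010011
| 01000000000000000000
----------------------
  01110011100011010011

Answer: 01110011100011010011 (473299)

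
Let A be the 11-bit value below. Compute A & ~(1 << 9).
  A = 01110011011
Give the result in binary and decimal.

Mask = ~(1 << 9) = 10111111111
Bit 9 of A is 1, so AND-ing with the mask clears it to 0.
  01110011011
& 10111111111
-------------
  00110011011

Answer: 00110011011 (411)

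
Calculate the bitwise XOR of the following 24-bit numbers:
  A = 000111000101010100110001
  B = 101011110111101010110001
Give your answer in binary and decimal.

Apply ^ to each column (1 where bits differ):
  000111000101010100110001
^ 101011110111101010110001
--------------------------
  101100110010111110000000

Answer: 101100110010111110000000 (11743104)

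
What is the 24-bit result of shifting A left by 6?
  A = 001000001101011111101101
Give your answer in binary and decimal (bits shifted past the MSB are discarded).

Shift left by 6: drop the top 6 bit(s), append 6 zero(s) on the right.
  001000001101011111101101  ->  discard [001000], keep [001101011111101101], append 000000
= 001101011111101101000000

Answer: 001101011111101101000000 (3537728)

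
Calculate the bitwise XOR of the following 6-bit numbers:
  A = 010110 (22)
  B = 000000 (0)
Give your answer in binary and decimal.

Apply ^ to each column (1 where bits differ):
  010110
^ 000000
--------
  010110

Answer: 010110 (22)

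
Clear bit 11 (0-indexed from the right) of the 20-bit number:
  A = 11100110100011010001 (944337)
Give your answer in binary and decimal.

Mask = ~(1 << 11) = 11111111011111111111
Bit 11 of A is 1, so AND-ing with the mask clears it to 0.
  11100110100011010001
& 11111111011111111111
----------------------
  11100110000011010001

Answer: 11100110000011010001 (942289)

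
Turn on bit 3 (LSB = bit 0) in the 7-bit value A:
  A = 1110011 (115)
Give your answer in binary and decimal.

Mask = 1 << 3 = 0001000
Bit 3 of A is 0, so OR-ing with the mask flips it to 1.
  1110011
| 0001000
---------
  1111011

Answer: 1111011 (123)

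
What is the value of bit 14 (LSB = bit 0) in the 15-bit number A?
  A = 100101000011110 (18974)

Bit 14 is the 15th from the right.
  100101000011110
  ^
That bit is 1.

Answer: 1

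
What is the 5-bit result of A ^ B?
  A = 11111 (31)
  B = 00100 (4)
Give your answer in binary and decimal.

Apply ^ to each column (1 where bits differ):
  11111
^ 00100
-------
  11011

Answer: 11011 (27)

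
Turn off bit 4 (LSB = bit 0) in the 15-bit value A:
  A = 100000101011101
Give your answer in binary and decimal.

Mask = ~(1 << 4) = 111111111101111
Bit 4 of A is 1, so AND-ing with the mask clears it to 0.
  100000101011101
& 111111111101111
-----------------
  100000101001101

Answer: 100000101001101 (16717)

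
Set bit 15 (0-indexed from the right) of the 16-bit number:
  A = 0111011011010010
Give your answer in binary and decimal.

Mask = 1 << 15 = 1000000000000000
Bit 15 of A is 0, so OR-ing with the mask flips it to 1.
  0111011011010010
| 1000000000000000
------------------
  1111011011010010

Answer: 1111011011010010 (63186)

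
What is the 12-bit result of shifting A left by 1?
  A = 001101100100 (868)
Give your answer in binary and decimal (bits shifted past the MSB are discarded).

Shift left by 1: drop the top 1 bit(s), append 1 zero(s) on the right.
  001101100100  ->  discard [0], keep [01101100100], append 0
= 011011001000

Answer: 011011001000 (1736)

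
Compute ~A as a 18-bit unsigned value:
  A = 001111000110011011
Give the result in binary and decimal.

Flip each bit (0->1, 1->0):
  001111000110011011
  110000111001100100

Answer: 110000111001100100 (200292)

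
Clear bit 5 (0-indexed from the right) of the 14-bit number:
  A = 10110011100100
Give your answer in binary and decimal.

Mask = ~(1 << 5) = 11111111011111
Bit 5 of A is 1, so AND-ing with the mask clears it to 0.
  10110011100100
& 11111111011111
----------------
  10110011000100

Answer: 10110011000100 (11460)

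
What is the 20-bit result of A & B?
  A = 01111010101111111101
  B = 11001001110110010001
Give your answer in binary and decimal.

Apply & to each column (1 only where both bits are 1):
  01111010101111111101
& 11001001110110010001
----------------------
  01001000100110010001

Answer: 01001000100110010001 (297361)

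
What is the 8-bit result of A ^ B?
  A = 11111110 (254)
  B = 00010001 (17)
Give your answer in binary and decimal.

Apply ^ to each column (1 where bits differ):
  11111110
^ 00010001
----------
  11101111

Answer: 11101111 (239)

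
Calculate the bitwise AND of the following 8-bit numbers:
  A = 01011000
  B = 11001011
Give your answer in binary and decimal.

Apply & to each column (1 only where both bits are 1):
  01011000
& 11001011
----------
  01001000

Answer: 01001000 (72)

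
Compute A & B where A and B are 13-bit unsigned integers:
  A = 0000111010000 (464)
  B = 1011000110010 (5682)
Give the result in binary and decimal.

Apply & to each column (1 only where both bits are 1):
  0000111010000
& 1011000110010
---------------
  0000000010000

Answer: 0000000010000 (16)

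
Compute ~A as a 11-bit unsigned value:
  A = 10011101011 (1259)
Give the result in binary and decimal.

Flip each bit (0->1, 1->0):
  10011101011
  01100010100

Answer: 01100010100 (788)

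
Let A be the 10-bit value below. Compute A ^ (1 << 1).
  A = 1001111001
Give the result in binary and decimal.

Mask = 1 << 1 = 0000000010
Bit 1 of A is 0; XOR with the mask flips it to 1.
  1001111001
^ 0000000010
------------
  1001111011

Answer: 1001111011 (635)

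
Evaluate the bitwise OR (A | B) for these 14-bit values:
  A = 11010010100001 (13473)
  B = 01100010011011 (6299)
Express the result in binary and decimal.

Apply | to each column (1 where either bit is 1):
  11010010100001
| 01100010011011
----------------
  11110010111011

Answer: 11110010111011 (15547)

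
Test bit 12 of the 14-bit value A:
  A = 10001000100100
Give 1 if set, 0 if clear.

Bit 12 is the 13th from the right.
  10001000100100
   ^
That bit is 0.

Answer: 0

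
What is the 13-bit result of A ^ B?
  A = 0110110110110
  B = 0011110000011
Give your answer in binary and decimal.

Apply ^ to each column (1 where bits differ):
  0110110110110
^ 0011110000011
---------------
  0101000110101

Answer: 0101000110101 (2613)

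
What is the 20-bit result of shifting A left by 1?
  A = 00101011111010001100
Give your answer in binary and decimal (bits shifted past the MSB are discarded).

Shift left by 1: drop the top 1 bit(s), append 1 zero(s) on the right.
  00101011111010001100  ->  discard [0], keep [0101011111010001100], append 0
= 01010111110100011000

Answer: 01010111110100011000 (359704)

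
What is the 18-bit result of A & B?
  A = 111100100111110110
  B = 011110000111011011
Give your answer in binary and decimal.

Apply & to each column (1 only where both bits are 1):
  111100100111110110
& 011110000111011011
--------------------
  011100000111010010

Answer: 011100000111010010 (115154)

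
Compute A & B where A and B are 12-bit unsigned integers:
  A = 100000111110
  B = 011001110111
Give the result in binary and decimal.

Apply & to each column (1 only where both bits are 1):
  100000111110
& 011001110111
--------------
  000000110110

Answer: 000000110110 (54)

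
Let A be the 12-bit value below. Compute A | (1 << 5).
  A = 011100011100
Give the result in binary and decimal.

Mask = 1 << 5 = 000000100000
Bit 5 of A is 0, so OR-ing with the mask flips it to 1.
  011100011100
| 000000100000
--------------
  011100111100

Answer: 011100111100 (1852)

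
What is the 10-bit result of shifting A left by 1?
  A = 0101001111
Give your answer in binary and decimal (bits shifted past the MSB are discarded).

Shift left by 1: drop the top 1 bit(s), append 1 zero(s) on the right.
  0101001111  ->  discard [0], keep [101001111], append 0
= 1010011110

Answer: 1010011110 (670)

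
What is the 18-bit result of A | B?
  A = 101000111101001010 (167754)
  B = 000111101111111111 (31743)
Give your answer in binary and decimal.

Apply | to each column (1 where either bit is 1):
  101000111101001010
| 000111101111111111
--------------------
  101111111111111111

Answer: 101111111111111111 (196607)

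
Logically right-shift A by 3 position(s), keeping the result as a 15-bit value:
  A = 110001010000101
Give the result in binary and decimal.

Logical shift right by 3: drop the bottom 3 bit(s), prepend 3 zero(s) on the left.
  110001010000101  ->  keep [110001010000], discard [101], prepend 000
= 000110001010000

Answer: 000110001010000 (3152)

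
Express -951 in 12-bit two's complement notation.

1. Binary of +951:  001110110111
2. Invert bits:     110001001000
3. Add 1:           110001001001

Answer: 110001001001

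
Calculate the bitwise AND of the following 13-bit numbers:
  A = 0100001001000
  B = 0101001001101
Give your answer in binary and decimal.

Apply & to each column (1 only where both bits are 1):
  0100001001000
& 0101001001101
---------------
  0100001001000

Answer: 0100001001000 (2120)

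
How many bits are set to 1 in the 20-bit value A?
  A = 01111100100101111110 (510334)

01111100100101111110
1-bits at positions (from bit 0 = LSB): 1, 2, 3, 4, 5, 6, 8, 11, 14, 15, 16, 17, 18
Count = 13

Answer: 13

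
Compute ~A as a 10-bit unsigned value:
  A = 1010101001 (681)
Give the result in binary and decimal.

Flip each bit (0->1, 1->0):
  1010101001
  0101010110

Answer: 0101010110 (342)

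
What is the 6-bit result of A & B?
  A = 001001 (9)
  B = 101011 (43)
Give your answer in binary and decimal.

Apply & to each column (1 only where both bits are 1):
  001001
& 101011
--------
  001001

Answer: 001001 (9)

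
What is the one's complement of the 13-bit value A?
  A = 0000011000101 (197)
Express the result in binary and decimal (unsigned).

Flip each bit (0->1, 1->0):
  0000011000101
  1111100111010

Answer: 1111100111010 (7994)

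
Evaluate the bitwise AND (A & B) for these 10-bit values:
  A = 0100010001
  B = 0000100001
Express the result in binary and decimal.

Apply & to each column (1 only where both bits are 1):
  0100010001
& 0000100001
------------
  0000000001

Answer: 0000000001 (1)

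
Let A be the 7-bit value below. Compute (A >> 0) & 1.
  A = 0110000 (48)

Bit 0 is the 1st from the right.
  0110000
        ^
That bit is 0.

Answer: 0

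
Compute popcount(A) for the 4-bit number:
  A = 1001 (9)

1001
1-bits at positions (from bit 0 = LSB): 0, 3
Count = 2

Answer: 2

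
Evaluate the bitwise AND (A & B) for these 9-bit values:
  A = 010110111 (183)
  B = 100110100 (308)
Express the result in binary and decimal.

Apply & to each column (1 only where both bits are 1):
  010110111
& 100110100
-----------
  000110100

Answer: 000110100 (52)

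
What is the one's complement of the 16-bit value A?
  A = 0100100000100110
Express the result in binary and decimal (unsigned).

Flip each bit (0->1, 1->0):
  0100100000100110
  1011011111011001

Answer: 1011011111011001 (47065)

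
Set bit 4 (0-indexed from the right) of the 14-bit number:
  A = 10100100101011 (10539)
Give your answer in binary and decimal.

Mask = 1 << 4 = 00000000010000
Bit 4 of A is 0, so OR-ing with the mask flips it to 1.
  10100100101011
| 00000000010000
----------------
  10100100111011

Answer: 10100100111011 (10555)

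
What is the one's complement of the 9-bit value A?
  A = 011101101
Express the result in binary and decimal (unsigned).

Flip each bit (0->1, 1->0):
  011101101
  100010010

Answer: 100010010 (274)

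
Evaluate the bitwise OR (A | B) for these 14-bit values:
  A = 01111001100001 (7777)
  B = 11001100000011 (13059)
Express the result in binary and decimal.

Apply | to each column (1 where either bit is 1):
  01111001100001
| 11001100000011
----------------
  11111101100011

Answer: 11111101100011 (16227)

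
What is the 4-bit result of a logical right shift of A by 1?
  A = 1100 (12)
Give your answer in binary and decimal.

Logical shift right by 1: drop the bottom 1 bit(s), prepend 1 zero(s) on the left.
  1100  ->  keep [110], discard [0], prepend 0
= 0110

Answer: 0110 (6)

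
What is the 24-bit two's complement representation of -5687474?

1. Binary of +5687474:  010101101100100010110010
2. Invert bits:     101010010011011101001101
3. Add 1:           101010010011011101001110

Answer: 101010010011011101001110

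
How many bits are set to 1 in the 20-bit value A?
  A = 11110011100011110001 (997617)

11110011100011110001
1-bits at positions (from bit 0 = LSB): 0, 4, 5, 6, 7, 11, 12, 13, 16, 17, 18, 19
Count = 12

Answer: 12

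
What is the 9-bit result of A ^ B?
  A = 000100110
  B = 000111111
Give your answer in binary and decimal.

Apply ^ to each column (1 where bits differ):
  000100110
^ 000111111
-----------
  000011001

Answer: 000011001 (25)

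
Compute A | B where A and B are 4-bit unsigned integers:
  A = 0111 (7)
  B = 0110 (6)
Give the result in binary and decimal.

Apply | to each column (1 where either bit is 1):
  0111
| 0110
------
  0111

Answer: 0111 (7)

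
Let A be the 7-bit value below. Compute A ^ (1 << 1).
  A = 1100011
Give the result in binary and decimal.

Mask = 1 << 1 = 0000010
Bit 1 of A is 1; XOR with the mask flips it to 0.
  1100011
^ 0000010
---------
  1100001

Answer: 1100001 (97)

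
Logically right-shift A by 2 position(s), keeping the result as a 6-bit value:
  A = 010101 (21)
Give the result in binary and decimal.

Logical shift right by 2: drop the bottom 2 bit(s), prepend 2 zero(s) on the left.
  010101  ->  keep [0101], discard [01], prepend 00
= 000101

Answer: 000101 (5)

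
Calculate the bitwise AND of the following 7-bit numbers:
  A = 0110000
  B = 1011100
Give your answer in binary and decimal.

Apply & to each column (1 only where both bits are 1):
  0110000
& 1011100
---------
  0010000

Answer: 0010000 (16)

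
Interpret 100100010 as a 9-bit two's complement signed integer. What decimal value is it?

MSB is 1, so the value is negative. Find the magnitude:
1. Invert bits:  011011101
2. Add 1:        011011110  = 222
3. Apply sign:   -222

Answer: -222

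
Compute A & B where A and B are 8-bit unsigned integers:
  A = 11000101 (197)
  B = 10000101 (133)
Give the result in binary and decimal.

Apply & to each column (1 only where both bits are 1):
  11000101
& 10000101
----------
  10000101

Answer: 10000101 (133)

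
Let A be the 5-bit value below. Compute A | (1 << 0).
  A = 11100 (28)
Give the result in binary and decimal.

Mask = 1 << 0 = 00001
Bit 0 of A is 0, so OR-ing with the mask flips it to 1.
  11100
| 00001
-------
  11101

Answer: 11101 (29)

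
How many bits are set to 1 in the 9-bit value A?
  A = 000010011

000010011
1-bits at positions (from bit 0 = LSB): 0, 1, 4
Count = 3

Answer: 3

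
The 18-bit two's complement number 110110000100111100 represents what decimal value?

MSB is 1, so the value is negative. Find the magnitude:
1. Invert bits:  001001111011000011
2. Add 1:        001001111011000100  = 40644
3. Apply sign:   -40644

Answer: -40644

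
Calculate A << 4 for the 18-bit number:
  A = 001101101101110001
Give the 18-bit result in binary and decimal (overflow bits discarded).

Shift left by 4: drop the top 4 bit(s), append 4 zero(s) on the right.
  001101101101110001  ->  discard [0011], keep [01101101110001], append 0000
= 011011011100010000

Answer: 011011011100010000 (112400)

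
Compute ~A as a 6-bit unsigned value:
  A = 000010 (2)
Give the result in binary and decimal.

Flip each bit (0->1, 1->0):
  000010
  111101

Answer: 111101 (61)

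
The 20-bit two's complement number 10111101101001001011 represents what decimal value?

MSB is 1, so the value is negative. Find the magnitude:
1. Invert bits:  01000010010110110100
2. Add 1:        01000010010110110101  = 271797
3. Apply sign:   -271797

Answer: -271797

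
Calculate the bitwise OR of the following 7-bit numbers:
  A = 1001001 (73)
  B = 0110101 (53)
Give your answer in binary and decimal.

Apply | to each column (1 where either bit is 1):
  1001001
| 0110101
---------
  1111101

Answer: 1111101 (125)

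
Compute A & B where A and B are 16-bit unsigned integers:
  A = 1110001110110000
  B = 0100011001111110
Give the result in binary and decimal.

Apply & to each column (1 only where both bits are 1):
  1110001110110000
& 0100011001111110
------------------
  0100001000110000

Answer: 0100001000110000 (16944)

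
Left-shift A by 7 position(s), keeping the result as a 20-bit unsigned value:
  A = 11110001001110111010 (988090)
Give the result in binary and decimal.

Shift left by 7: drop the top 7 bit(s), append 7 zero(s) on the right.
  11110001001110111010  ->  discard [1111000], keep [1001110111010], append 0000000
= 10011101110100000000

Answer: 10011101110100000000 (646400)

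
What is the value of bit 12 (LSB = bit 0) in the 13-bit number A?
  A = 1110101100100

Bit 12 is the 13th from the right.
  1110101100100
  ^
That bit is 1.

Answer: 1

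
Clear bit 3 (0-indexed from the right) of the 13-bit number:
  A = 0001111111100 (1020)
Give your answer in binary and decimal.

Mask = ~(1 << 3) = 1111111110111
Bit 3 of A is 1, so AND-ing with the mask clears it to 0.
  0001111111100
& 1111111110111
---------------
  0001111110100

Answer: 0001111110100 (1012)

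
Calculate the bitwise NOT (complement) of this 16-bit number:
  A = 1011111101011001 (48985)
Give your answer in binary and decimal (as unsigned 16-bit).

Flip each bit (0->1, 1->0):
  1011111101011001
  0100000010100110

Answer: 0100000010100110 (16550)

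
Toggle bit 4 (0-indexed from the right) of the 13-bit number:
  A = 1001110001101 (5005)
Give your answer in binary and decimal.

Mask = 1 << 4 = 0000000010000
Bit 4 of A is 0; XOR with the mask flips it to 1.
  1001110001101
^ 0000000010000
---------------
  1001110011101

Answer: 1001110011101 (5021)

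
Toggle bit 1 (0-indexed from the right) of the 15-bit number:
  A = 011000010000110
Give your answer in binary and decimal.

Mask = 1 << 1 = 000000000000010
Bit 1 of A is 1; XOR with the mask flips it to 0.
  011000010000110
^ 000000000000010
-----------------
  011000010000100

Answer: 011000010000100 (12420)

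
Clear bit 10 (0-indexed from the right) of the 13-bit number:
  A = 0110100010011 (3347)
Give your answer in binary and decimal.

Mask = ~(1 << 10) = 1101111111111
Bit 10 of A is 1, so AND-ing with the mask clears it to 0.
  0110100010011
& 1101111111111
---------------
  0100100010011

Answer: 0100100010011 (2323)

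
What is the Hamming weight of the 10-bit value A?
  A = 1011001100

1011001100
1-bits at positions (from bit 0 = LSB): 2, 3, 6, 7, 9
Count = 5

Answer: 5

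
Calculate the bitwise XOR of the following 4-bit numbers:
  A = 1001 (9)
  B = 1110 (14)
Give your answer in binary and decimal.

Apply ^ to each column (1 where bits differ):
  1001
^ 1110
------
  0111

Answer: 0111 (7)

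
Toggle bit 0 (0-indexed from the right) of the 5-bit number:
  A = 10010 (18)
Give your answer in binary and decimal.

Mask = 1 << 0 = 00001
Bit 0 of A is 0; XOR with the mask flips it to 1.
  10010
^ 00001
-------
  10011

Answer: 10011 (19)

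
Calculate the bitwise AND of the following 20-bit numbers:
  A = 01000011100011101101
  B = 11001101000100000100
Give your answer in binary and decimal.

Apply & to each column (1 only where both bits are 1):
  01000011100011101101
& 11001101000100000100
----------------------
  01000001000000000100

Answer: 01000001000000000100 (266244)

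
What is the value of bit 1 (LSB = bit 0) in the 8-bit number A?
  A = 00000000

Bit 1 is the 2nd from the right.
  00000000
        ^
That bit is 0.

Answer: 0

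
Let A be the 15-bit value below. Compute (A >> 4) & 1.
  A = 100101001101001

Bit 4 is the 5th from the right.
  100101001101001
            ^
That bit is 0.

Answer: 0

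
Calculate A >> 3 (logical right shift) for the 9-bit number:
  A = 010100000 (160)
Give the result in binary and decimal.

Logical shift right by 3: drop the bottom 3 bit(s), prepend 3 zero(s) on the left.
  010100000  ->  keep [010100], discard [000], prepend 000
= 000010100

Answer: 000010100 (20)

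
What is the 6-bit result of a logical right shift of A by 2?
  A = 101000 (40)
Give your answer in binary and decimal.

Logical shift right by 2: drop the bottom 2 bit(s), prepend 2 zero(s) on the left.
  101000  ->  keep [1010], discard [00], prepend 00
= 001010

Answer: 001010 (10)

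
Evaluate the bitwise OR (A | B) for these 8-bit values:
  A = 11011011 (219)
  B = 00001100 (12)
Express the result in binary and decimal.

Apply | to each column (1 where either bit is 1):
  11011011
| 00001100
----------
  11011111

Answer: 11011111 (223)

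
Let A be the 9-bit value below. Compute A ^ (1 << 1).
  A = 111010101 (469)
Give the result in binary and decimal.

Mask = 1 << 1 = 000000010
Bit 1 of A is 0; XOR with the mask flips it to 1.
  111010101
^ 000000010
-----------
  111010111

Answer: 111010111 (471)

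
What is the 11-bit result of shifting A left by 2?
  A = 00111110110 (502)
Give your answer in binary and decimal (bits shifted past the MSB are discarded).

Shift left by 2: drop the top 2 bit(s), append 2 zero(s) on the right.
  00111110110  ->  discard [00], keep [111110110], append 00
= 11111011000

Answer: 11111011000 (2008)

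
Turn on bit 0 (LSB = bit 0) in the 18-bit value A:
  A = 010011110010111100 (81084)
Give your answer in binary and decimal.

Mask = 1 << 0 = 000000000000000001
Bit 0 of A is 0, so OR-ing with the mask flips it to 1.
  010011110010111100
| 000000000000000001
--------------------
  010011110010111101

Answer: 010011110010111101 (81085)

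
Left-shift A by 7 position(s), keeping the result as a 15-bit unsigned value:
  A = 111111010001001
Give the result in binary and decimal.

Shift left by 7: drop the top 7 bit(s), append 7 zero(s) on the right.
  111111010001001  ->  discard [1111110], keep [10001001], append 0000000
= 100010010000000

Answer: 100010010000000 (17536)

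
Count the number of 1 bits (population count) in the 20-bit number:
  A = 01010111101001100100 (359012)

01010111101001100100
1-bits at positions (from bit 0 = LSB): 2, 5, 6, 9, 11, 12, 13, 14, 16, 18
Count = 10

Answer: 10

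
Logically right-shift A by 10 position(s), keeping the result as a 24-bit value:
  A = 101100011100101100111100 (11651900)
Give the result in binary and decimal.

Logical shift right by 10: drop the bottom 10 bit(s), prepend 10 zero(s) on the left.
  101100011100101100111100  ->  keep [10110001110010], discard [1100111100], prepend 0000000000
= 000000000010110001110010

Answer: 000000000010110001110010 (11378)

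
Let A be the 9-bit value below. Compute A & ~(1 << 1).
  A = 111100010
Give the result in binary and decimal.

Mask = ~(1 << 1) = 111111101
Bit 1 of A is 1, so AND-ing with the mask clears it to 0.
  111100010
& 111111101
-----------
  111100000

Answer: 111100000 (480)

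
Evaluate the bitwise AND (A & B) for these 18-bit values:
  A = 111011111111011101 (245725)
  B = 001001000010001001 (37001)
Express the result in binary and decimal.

Apply & to each column (1 only where both bits are 1):
  111011111111011101
& 001001000010001001
--------------------
  001001000010001001

Answer: 001001000010001001 (37001)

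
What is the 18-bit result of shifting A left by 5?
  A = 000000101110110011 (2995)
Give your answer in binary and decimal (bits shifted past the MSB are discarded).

Shift left by 5: drop the top 5 bit(s), append 5 zero(s) on the right.
  000000101110110011  ->  discard [00000], keep [0101110110011], append 00000
= 010111011001100000

Answer: 010111011001100000 (95840)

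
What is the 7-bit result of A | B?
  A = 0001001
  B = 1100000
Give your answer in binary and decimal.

Apply | to each column (1 where either bit is 1):
  0001001
| 1100000
---------
  1101001

Answer: 1101001 (105)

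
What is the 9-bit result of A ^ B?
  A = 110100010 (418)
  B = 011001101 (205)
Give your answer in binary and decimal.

Apply ^ to each column (1 where bits differ):
  110100010
^ 011001101
-----------
  101101111

Answer: 101101111 (367)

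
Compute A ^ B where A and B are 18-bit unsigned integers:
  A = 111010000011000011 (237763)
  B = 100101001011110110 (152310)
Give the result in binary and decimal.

Apply ^ to each column (1 where bits differ):
  111010000011000011
^ 100101001011110110
--------------------
  011111001000110101

Answer: 011111001000110101 (127541)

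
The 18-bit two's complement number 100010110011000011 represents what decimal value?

MSB is 1, so the value is negative. Find the magnitude:
1. Invert bits:  011101001100111100
2. Add 1:        011101001100111101  = 119613
3. Apply sign:   -119613

Answer: -119613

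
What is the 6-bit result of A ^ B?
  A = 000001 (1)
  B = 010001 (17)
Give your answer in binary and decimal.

Apply ^ to each column (1 where bits differ):
  000001
^ 010001
--------
  010000

Answer: 010000 (16)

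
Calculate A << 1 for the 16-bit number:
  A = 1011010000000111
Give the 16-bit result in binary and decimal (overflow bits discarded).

Shift left by 1: drop the top 1 bit(s), append 1 zero(s) on the right.
  1011010000000111  ->  discard [1], keep [011010000000111], append 0
= 0110100000001110

Answer: 0110100000001110 (26638)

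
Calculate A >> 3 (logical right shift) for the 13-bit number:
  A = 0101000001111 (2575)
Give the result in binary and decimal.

Logical shift right by 3: drop the bottom 3 bit(s), prepend 3 zero(s) on the left.
  0101000001111  ->  keep [0101000001], discard [111], prepend 000
= 0000101000001

Answer: 0000101000001 (321)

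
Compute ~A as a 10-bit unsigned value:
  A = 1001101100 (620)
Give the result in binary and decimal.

Flip each bit (0->1, 1->0):
  1001101100
  0110010011

Answer: 0110010011 (403)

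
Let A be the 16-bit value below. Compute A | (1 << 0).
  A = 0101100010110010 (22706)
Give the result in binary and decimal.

Mask = 1 << 0 = 0000000000000001
Bit 0 of A is 0, so OR-ing with the mask flips it to 1.
  0101100010110010
| 0000000000000001
------------------
  0101100010110011

Answer: 0101100010110011 (22707)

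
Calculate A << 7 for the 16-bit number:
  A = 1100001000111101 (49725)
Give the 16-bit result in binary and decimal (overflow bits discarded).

Shift left by 7: drop the top 7 bit(s), append 7 zero(s) on the right.
  1100001000111101  ->  discard [1100001], keep [000111101], append 0000000
= 0001111010000000

Answer: 0001111010000000 (7808)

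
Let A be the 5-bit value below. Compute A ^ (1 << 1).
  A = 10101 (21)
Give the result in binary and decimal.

Mask = 1 << 1 = 00010
Bit 1 of A is 0; XOR with the mask flips it to 1.
  10101
^ 00010
-------
  10111

Answer: 10111 (23)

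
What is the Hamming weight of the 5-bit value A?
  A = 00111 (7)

00111
1-bits at positions (from bit 0 = LSB): 0, 1, 2
Count = 3

Answer: 3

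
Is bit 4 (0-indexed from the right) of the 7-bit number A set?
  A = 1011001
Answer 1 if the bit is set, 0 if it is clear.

Bit 4 is the 5th from the right.
  1011001
    ^
That bit is 1.

Answer: 1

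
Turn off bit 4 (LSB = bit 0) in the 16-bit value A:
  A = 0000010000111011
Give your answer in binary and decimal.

Mask = ~(1 << 4) = 1111111111101111
Bit 4 of A is 1, so AND-ing with the mask clears it to 0.
  0000010000111011
& 1111111111101111
------------------
  0000010000101011

Answer: 0000010000101011 (1067)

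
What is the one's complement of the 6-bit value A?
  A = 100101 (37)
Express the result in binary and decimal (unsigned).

Flip each bit (0->1, 1->0):
  100101
  011010

Answer: 011010 (26)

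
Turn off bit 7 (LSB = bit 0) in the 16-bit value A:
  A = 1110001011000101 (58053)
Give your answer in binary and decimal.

Mask = ~(1 << 7) = 1111111101111111
Bit 7 of A is 1, so AND-ing with the mask clears it to 0.
  1110001011000101
& 1111111101111111
------------------
  1110001001000101

Answer: 1110001001000101 (57925)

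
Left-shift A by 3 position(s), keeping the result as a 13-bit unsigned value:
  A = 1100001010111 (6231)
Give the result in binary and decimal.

Shift left by 3: drop the top 3 bit(s), append 3 zero(s) on the right.
  1100001010111  ->  discard [110], keep [0001010111], append 000
= 0001010111000

Answer: 0001010111000 (696)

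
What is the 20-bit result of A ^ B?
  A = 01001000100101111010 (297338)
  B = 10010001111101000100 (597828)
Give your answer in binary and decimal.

Apply ^ to each column (1 where bits differ):
  01001000100101111010
^ 10010001111101000100
----------------------
  11011001011000111110

Answer: 11011001011000111110 (890430)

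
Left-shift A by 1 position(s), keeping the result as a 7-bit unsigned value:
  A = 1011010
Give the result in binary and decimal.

Shift left by 1: drop the top 1 bit(s), append 1 zero(s) on the right.
  1011010  ->  discard [1], keep [011010], append 0
= 0110100

Answer: 0110100 (52)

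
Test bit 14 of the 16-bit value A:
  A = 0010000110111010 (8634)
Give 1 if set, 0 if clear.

Bit 14 is the 15th from the right.
  0010000110111010
   ^
That bit is 0.

Answer: 0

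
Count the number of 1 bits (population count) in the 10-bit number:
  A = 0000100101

0000100101
1-bits at positions (from bit 0 = LSB): 0, 2, 5
Count = 3

Answer: 3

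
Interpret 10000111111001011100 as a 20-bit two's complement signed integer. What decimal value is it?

MSB is 1, so the value is negative. Find the magnitude:
1. Invert bits:  01111000000110100011
2. Add 1:        01111000000110100100  = 491940
3. Apply sign:   -491940

Answer: -491940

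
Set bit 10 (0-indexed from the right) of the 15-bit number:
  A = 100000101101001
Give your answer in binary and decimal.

Mask = 1 << 10 = 000010000000000
Bit 10 of A is 0, so OR-ing with the mask flips it to 1.
  100000101101001
| 000010000000000
-----------------
  100010101101001

Answer: 100010101101001 (17769)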